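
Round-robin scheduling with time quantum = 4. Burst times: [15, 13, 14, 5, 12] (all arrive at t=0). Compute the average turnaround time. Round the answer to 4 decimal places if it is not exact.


Time quantum = 4
Execution trace:
  J1 runs 4 units, time = 4
  J2 runs 4 units, time = 8
  J3 runs 4 units, time = 12
  J4 runs 4 units, time = 16
  J5 runs 4 units, time = 20
  J1 runs 4 units, time = 24
  J2 runs 4 units, time = 28
  J3 runs 4 units, time = 32
  J4 runs 1 units, time = 33
  J5 runs 4 units, time = 37
  J1 runs 4 units, time = 41
  J2 runs 4 units, time = 45
  J3 runs 4 units, time = 49
  J5 runs 4 units, time = 53
  J1 runs 3 units, time = 56
  J2 runs 1 units, time = 57
  J3 runs 2 units, time = 59
Finish times: [56, 57, 59, 33, 53]
Average turnaround = 258/5 = 51.6

51.6


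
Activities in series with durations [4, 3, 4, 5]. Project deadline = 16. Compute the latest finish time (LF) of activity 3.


LF(activity 3) = deadline - sum of successor durations
Successors: activities 4 through 4 with durations [5]
Sum of successor durations = 5
LF = 16 - 5 = 11

11


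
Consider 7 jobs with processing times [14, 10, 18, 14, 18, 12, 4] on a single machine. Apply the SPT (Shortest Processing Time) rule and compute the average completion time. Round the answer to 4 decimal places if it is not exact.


Sort jobs by processing time (SPT order): [4, 10, 12, 14, 14, 18, 18]
Compute completion times sequentially:
  Job 1: processing = 4, completes at 4
  Job 2: processing = 10, completes at 14
  Job 3: processing = 12, completes at 26
  Job 4: processing = 14, completes at 40
  Job 5: processing = 14, completes at 54
  Job 6: processing = 18, completes at 72
  Job 7: processing = 18, completes at 90
Sum of completion times = 300
Average completion time = 300/7 = 42.8571

42.8571


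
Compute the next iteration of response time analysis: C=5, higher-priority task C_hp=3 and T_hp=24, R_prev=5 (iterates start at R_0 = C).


R_next = C + ceil(R_prev / T_hp) * C_hp
ceil(5 / 24) = ceil(0.2083) = 1
Interference = 1 * 3 = 3
R_next = 5 + 3 = 8

8


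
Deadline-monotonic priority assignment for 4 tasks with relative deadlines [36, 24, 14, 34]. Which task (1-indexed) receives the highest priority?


Sort tasks by relative deadline (ascending):
  Task 3: deadline = 14
  Task 2: deadline = 24
  Task 4: deadline = 34
  Task 1: deadline = 36
Priority order (highest first): [3, 2, 4, 1]
Highest priority task = 3

3


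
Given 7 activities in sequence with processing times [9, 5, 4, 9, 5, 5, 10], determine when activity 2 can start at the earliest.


Activity 2 starts after activities 1 through 1 complete.
Predecessor durations: [9]
ES = 9 = 9

9


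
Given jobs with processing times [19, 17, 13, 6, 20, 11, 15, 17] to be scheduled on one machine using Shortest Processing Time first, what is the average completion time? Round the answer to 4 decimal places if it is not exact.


Sort jobs by processing time (SPT order): [6, 11, 13, 15, 17, 17, 19, 20]
Compute completion times sequentially:
  Job 1: processing = 6, completes at 6
  Job 2: processing = 11, completes at 17
  Job 3: processing = 13, completes at 30
  Job 4: processing = 15, completes at 45
  Job 5: processing = 17, completes at 62
  Job 6: processing = 17, completes at 79
  Job 7: processing = 19, completes at 98
  Job 8: processing = 20, completes at 118
Sum of completion times = 455
Average completion time = 455/8 = 56.875

56.875


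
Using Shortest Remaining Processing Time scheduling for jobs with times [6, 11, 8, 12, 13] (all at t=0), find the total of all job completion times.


Since all jobs arrive at t=0, SRPT equals SPT ordering.
SPT order: [6, 8, 11, 12, 13]
Completion times:
  Job 1: p=6, C=6
  Job 2: p=8, C=14
  Job 3: p=11, C=25
  Job 4: p=12, C=37
  Job 5: p=13, C=50
Total completion time = 6 + 14 + 25 + 37 + 50 = 132

132


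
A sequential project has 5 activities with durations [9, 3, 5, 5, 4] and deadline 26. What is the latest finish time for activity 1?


LF(activity 1) = deadline - sum of successor durations
Successors: activities 2 through 5 with durations [3, 5, 5, 4]
Sum of successor durations = 17
LF = 26 - 17 = 9

9


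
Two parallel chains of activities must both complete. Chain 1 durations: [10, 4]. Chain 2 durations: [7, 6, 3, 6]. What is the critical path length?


Path A total = 10 + 4 = 14
Path B total = 7 + 6 + 3 + 6 = 22
Critical path = longest path = max(14, 22) = 22

22


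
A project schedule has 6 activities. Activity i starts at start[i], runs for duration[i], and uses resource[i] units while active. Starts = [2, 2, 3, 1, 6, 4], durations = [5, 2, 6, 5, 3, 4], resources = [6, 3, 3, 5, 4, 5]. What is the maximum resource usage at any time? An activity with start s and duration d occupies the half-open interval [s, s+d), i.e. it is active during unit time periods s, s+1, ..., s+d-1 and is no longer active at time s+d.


Each activity i is active on [start_i, start_i + duration_i).
Compute total resource usage per time slot:
  t=0: active resources = [], total = 0
  t=1: active resources = [5], total = 5
  t=2: active resources = [6, 3, 5], total = 14
  t=3: active resources = [6, 3, 3, 5], total = 17
  t=4: active resources = [6, 3, 5, 5], total = 19
  t=5: active resources = [6, 3, 5, 5], total = 19
  t=6: active resources = [6, 3, 4, 5], total = 18
  t=7: active resources = [3, 4, 5], total = 12
  t=8: active resources = [3, 4], total = 7
Peak resource demand = 19

19


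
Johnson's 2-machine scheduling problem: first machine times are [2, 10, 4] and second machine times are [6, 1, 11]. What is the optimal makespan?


Apply Johnson's rule:
  Group 1 (a <= b): [(1, 2, 6), (3, 4, 11)]
  Group 2 (a > b): [(2, 10, 1)]
Optimal job order: [1, 3, 2]
Schedule:
  Job 1: M1 done at 2, M2 done at 8
  Job 3: M1 done at 6, M2 done at 19
  Job 2: M1 done at 16, M2 done at 20
Makespan = 20

20


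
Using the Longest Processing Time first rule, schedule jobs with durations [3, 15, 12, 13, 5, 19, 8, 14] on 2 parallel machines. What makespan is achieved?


Sort jobs in decreasing order (LPT): [19, 15, 14, 13, 12, 8, 5, 3]
Assign each job to the least loaded machine:
  Machine 1: jobs [19, 13, 8, 5], load = 45
  Machine 2: jobs [15, 14, 12, 3], load = 44
Makespan = max load = 45

45


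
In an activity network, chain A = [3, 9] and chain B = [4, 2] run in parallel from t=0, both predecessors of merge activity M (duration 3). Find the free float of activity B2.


ES(B2) = sum of predecessors on chain B = 4
EF(B2) = ES + duration = 4 + 2 = 6
Successor of B2 is M. ES(M) = max(sum(A), sum(B)) = max(12, 6) = 12
Free float = ES(successor) - EF(current) = 12 - 6 = 6

6


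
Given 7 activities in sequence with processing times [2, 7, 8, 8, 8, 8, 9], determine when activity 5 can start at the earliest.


Activity 5 starts after activities 1 through 4 complete.
Predecessor durations: [2, 7, 8, 8]
ES = 2 + 7 + 8 + 8 = 25

25


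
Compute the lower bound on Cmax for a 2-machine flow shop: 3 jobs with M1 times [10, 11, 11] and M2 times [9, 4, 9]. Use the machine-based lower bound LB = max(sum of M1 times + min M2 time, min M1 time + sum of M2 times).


LB1 = sum(M1 times) + min(M2 times) = 32 + 4 = 36
LB2 = min(M1 times) + sum(M2 times) = 10 + 22 = 32
Lower bound = max(LB1, LB2) = max(36, 32) = 36

36


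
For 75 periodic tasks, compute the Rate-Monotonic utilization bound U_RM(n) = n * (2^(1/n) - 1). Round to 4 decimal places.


Compute 2^(1/75) = 1.0092848012
Subtract 1: 1.0092848012 - 1 = 0.0092848012
Multiply by n: 75 * 0.0092848012 = 0.6963600900
Round to 4 dp: 0.6964

0.6964


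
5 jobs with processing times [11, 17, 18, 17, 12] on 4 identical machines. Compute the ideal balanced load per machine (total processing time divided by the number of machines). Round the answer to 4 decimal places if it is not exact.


Total processing time = 11 + 17 + 18 + 17 + 12 = 75
Number of machines = 4
Ideal balanced load = 75 / 4 = 18.75

18.75


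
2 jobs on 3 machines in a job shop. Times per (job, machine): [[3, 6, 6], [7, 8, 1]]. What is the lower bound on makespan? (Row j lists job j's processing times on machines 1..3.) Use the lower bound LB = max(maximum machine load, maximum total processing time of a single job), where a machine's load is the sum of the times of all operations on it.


Machine loads:
  Machine 1: 3 + 7 = 10
  Machine 2: 6 + 8 = 14
  Machine 3: 6 + 1 = 7
Max machine load = 14
Job totals:
  Job 1: 15
  Job 2: 16
Max job total = 16
Lower bound = max(14, 16) = 16

16


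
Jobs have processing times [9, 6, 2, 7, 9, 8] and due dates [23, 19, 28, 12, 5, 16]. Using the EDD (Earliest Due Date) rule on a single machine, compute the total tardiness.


Sort by due date (EDD order): [(9, 5), (7, 12), (8, 16), (6, 19), (9, 23), (2, 28)]
Compute completion times and tardiness:
  Job 1: p=9, d=5, C=9, tardiness=max(0,9-5)=4
  Job 2: p=7, d=12, C=16, tardiness=max(0,16-12)=4
  Job 3: p=8, d=16, C=24, tardiness=max(0,24-16)=8
  Job 4: p=6, d=19, C=30, tardiness=max(0,30-19)=11
  Job 5: p=9, d=23, C=39, tardiness=max(0,39-23)=16
  Job 6: p=2, d=28, C=41, tardiness=max(0,41-28)=13
Total tardiness = 56

56


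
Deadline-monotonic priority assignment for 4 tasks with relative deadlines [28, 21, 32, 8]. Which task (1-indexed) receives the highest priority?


Sort tasks by relative deadline (ascending):
  Task 4: deadline = 8
  Task 2: deadline = 21
  Task 1: deadline = 28
  Task 3: deadline = 32
Priority order (highest first): [4, 2, 1, 3]
Highest priority task = 4

4


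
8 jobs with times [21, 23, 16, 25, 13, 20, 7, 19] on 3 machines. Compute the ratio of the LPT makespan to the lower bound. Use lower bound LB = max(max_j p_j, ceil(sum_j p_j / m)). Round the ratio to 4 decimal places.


LPT order: [25, 23, 21, 20, 19, 16, 13, 7]
Machine loads after assignment: [54, 42, 48]
LPT makespan = 54
Lower bound = max(max_job, ceil(total/3)) = max(25, 48) = 48
Ratio = 54 / 48 = 1.125

1.125


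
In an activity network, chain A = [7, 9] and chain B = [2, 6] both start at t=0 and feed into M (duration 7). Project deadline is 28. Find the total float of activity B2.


Forward pass: ES(B2) = sum of predecessors on chain B = 2
EF = ES + duration = 2 + 6 = 8
Backward pass: LF(M) = deadline = 28; LS(M) = 28 - 7 = 21
LF(B2) = LS(M) - sum(successors on chain B) = 21 - 0 = 21
LS = LF - duration = 21 - 6 = 15
Total float = LS - ES = 15 - 2 = 13

13


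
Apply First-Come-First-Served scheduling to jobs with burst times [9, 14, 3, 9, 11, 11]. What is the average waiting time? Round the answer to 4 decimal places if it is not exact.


FCFS order (as given): [9, 14, 3, 9, 11, 11]
Waiting times:
  Job 1: wait = 0
  Job 2: wait = 9
  Job 3: wait = 23
  Job 4: wait = 26
  Job 5: wait = 35
  Job 6: wait = 46
Sum of waiting times = 139
Average waiting time = 139/6 = 23.1667

23.1667


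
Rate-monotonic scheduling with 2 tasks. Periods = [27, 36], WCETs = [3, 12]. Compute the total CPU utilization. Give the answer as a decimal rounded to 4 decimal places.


Compute individual utilizations (exact fractions):
  Task 1: C/T = 3/27 = 1/9 (approx. 0.1111)
  Task 2: C/T = 12/36 = 1/3 (approx. 0.3333)
Total utilization U = 1/9 + 1/3 = 4/9
Rounded to 4 decimal places: U = 0.4444
RM (Liu & Layland) bound for 2 tasks = 0.828427; compare with U = 4/9 (approx. 0.444444)
U <= bound, so schedulable by RM sufficient condition.

0.4444


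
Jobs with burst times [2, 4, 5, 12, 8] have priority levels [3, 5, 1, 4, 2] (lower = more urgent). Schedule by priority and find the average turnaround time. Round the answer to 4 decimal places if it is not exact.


Sort by priority (ascending = highest first):
Order: [(1, 5), (2, 8), (3, 2), (4, 12), (5, 4)]
Completion times:
  Priority 1, burst=5, C=5
  Priority 2, burst=8, C=13
  Priority 3, burst=2, C=15
  Priority 4, burst=12, C=27
  Priority 5, burst=4, C=31
Average turnaround = 91/5 = 18.2

18.2


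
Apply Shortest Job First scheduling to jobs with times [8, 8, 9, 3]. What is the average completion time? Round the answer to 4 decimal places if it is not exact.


SJF order (ascending): [3, 8, 8, 9]
Completion times:
  Job 1: burst=3, C=3
  Job 2: burst=8, C=11
  Job 3: burst=8, C=19
  Job 4: burst=9, C=28
Average completion = 61/4 = 15.25

15.25


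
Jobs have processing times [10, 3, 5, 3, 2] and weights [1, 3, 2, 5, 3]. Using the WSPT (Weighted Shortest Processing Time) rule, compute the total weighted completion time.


Compute p/w ratios and sort ascending (WSPT): [(3, 5), (2, 3), (3, 3), (5, 2), (10, 1)]
Compute weighted completion times:
  Job (p=3,w=5): C=3, w*C=5*3=15
  Job (p=2,w=3): C=5, w*C=3*5=15
  Job (p=3,w=3): C=8, w*C=3*8=24
  Job (p=5,w=2): C=13, w*C=2*13=26
  Job (p=10,w=1): C=23, w*C=1*23=23
Total weighted completion time = 103

103


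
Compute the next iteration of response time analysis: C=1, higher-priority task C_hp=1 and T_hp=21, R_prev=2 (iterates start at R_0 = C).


R_next = C + ceil(R_prev / T_hp) * C_hp
ceil(2 / 21) = ceil(0.0952) = 1
Interference = 1 * 1 = 1
R_next = 1 + 1 = 2
R_next = R_prev, so the iteration has converged (response time = 2).

2


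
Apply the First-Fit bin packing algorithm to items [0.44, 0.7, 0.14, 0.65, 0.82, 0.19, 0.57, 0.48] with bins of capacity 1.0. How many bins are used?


Place items sequentially using First-Fit:
  Item 0.44 -> new Bin 1
  Item 0.7 -> new Bin 2
  Item 0.14 -> Bin 1 (now 0.58)
  Item 0.65 -> new Bin 3
  Item 0.82 -> new Bin 4
  Item 0.19 -> Bin 1 (now 0.77)
  Item 0.57 -> new Bin 5
  Item 0.48 -> new Bin 6
Total bins used = 6

6


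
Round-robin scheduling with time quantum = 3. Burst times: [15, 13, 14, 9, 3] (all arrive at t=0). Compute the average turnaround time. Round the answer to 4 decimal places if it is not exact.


Time quantum = 3
Execution trace:
  J1 runs 3 units, time = 3
  J2 runs 3 units, time = 6
  J3 runs 3 units, time = 9
  J4 runs 3 units, time = 12
  J5 runs 3 units, time = 15
  J1 runs 3 units, time = 18
  J2 runs 3 units, time = 21
  J3 runs 3 units, time = 24
  J4 runs 3 units, time = 27
  J1 runs 3 units, time = 30
  J2 runs 3 units, time = 33
  J3 runs 3 units, time = 36
  J4 runs 3 units, time = 39
  J1 runs 3 units, time = 42
  J2 runs 3 units, time = 45
  J3 runs 3 units, time = 48
  J1 runs 3 units, time = 51
  J2 runs 1 units, time = 52
  J3 runs 2 units, time = 54
Finish times: [51, 52, 54, 39, 15]
Average turnaround = 211/5 = 42.2

42.2


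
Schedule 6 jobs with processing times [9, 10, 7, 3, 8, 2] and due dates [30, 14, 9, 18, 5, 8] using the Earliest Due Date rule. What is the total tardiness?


Sort by due date (EDD order): [(8, 5), (2, 8), (7, 9), (10, 14), (3, 18), (9, 30)]
Compute completion times and tardiness:
  Job 1: p=8, d=5, C=8, tardiness=max(0,8-5)=3
  Job 2: p=2, d=8, C=10, tardiness=max(0,10-8)=2
  Job 3: p=7, d=9, C=17, tardiness=max(0,17-9)=8
  Job 4: p=10, d=14, C=27, tardiness=max(0,27-14)=13
  Job 5: p=3, d=18, C=30, tardiness=max(0,30-18)=12
  Job 6: p=9, d=30, C=39, tardiness=max(0,39-30)=9
Total tardiness = 47

47


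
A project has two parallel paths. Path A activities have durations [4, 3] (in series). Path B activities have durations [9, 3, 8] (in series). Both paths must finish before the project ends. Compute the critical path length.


Path A total = 4 + 3 = 7
Path B total = 9 + 3 + 8 = 20
Critical path = longest path = max(7, 20) = 20

20


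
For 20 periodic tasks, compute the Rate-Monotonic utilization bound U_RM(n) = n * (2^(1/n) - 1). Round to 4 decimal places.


Compute 2^(1/20) = 1.0352649238
Subtract 1: 1.0352649238 - 1 = 0.0352649238
Multiply by n: 20 * 0.0352649238 = 0.7052984760
Round to 4 dp: 0.7053

0.7053


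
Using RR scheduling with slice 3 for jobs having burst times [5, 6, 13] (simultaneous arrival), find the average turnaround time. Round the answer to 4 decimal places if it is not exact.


Time quantum = 3
Execution trace:
  J1 runs 3 units, time = 3
  J2 runs 3 units, time = 6
  J3 runs 3 units, time = 9
  J1 runs 2 units, time = 11
  J2 runs 3 units, time = 14
  J3 runs 3 units, time = 17
  J3 runs 3 units, time = 20
  J3 runs 3 units, time = 23
  J3 runs 1 units, time = 24
Finish times: [11, 14, 24]
Average turnaround = 49/3 = 16.3333

16.3333


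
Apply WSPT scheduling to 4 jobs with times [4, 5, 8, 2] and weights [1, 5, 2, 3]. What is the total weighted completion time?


Compute p/w ratios and sort ascending (WSPT): [(2, 3), (5, 5), (4, 1), (8, 2)]
Compute weighted completion times:
  Job (p=2,w=3): C=2, w*C=3*2=6
  Job (p=5,w=5): C=7, w*C=5*7=35
  Job (p=4,w=1): C=11, w*C=1*11=11
  Job (p=8,w=2): C=19, w*C=2*19=38
Total weighted completion time = 90

90


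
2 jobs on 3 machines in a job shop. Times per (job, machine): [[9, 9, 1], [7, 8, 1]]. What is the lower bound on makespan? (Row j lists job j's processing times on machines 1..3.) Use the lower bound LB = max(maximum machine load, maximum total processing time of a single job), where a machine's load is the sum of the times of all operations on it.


Machine loads:
  Machine 1: 9 + 7 = 16
  Machine 2: 9 + 8 = 17
  Machine 3: 1 + 1 = 2
Max machine load = 17
Job totals:
  Job 1: 19
  Job 2: 16
Max job total = 19
Lower bound = max(17, 19) = 19

19


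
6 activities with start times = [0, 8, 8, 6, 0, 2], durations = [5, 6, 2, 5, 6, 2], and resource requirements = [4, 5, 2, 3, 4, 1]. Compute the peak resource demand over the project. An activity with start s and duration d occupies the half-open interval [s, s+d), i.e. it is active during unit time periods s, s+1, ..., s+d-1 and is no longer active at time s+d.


Each activity i is active on [start_i, start_i + duration_i).
Compute total resource usage per time slot:
  t=0: active resources = [4, 4], total = 8
  t=1: active resources = [4, 4], total = 8
  t=2: active resources = [4, 4, 1], total = 9
  t=3: active resources = [4, 4, 1], total = 9
  t=4: active resources = [4, 4], total = 8
  t=5: active resources = [4], total = 4
  t=6: active resources = [3], total = 3
  t=7: active resources = [3], total = 3
  t=8: active resources = [5, 2, 3], total = 10
  t=9: active resources = [5, 2, 3], total = 10
  t=10: active resources = [5, 3], total = 8
  t=11: active resources = [5], total = 5
  t=12: active resources = [5], total = 5
  t=13: active resources = [5], total = 5
Peak resource demand = 10

10


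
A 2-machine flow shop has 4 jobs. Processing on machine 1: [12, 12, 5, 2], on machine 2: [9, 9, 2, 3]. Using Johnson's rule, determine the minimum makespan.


Apply Johnson's rule:
  Group 1 (a <= b): [(4, 2, 3)]
  Group 2 (a > b): [(1, 12, 9), (2, 12, 9), (3, 5, 2)]
Optimal job order: [4, 1, 2, 3]
Schedule:
  Job 4: M1 done at 2, M2 done at 5
  Job 1: M1 done at 14, M2 done at 23
  Job 2: M1 done at 26, M2 done at 35
  Job 3: M1 done at 31, M2 done at 37
Makespan = 37

37


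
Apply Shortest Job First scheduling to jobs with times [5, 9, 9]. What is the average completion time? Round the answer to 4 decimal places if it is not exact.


SJF order (ascending): [5, 9, 9]
Completion times:
  Job 1: burst=5, C=5
  Job 2: burst=9, C=14
  Job 3: burst=9, C=23
Average completion = 42/3 = 14.0

14.0


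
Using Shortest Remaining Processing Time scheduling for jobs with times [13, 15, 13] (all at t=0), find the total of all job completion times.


Since all jobs arrive at t=0, SRPT equals SPT ordering.
SPT order: [13, 13, 15]
Completion times:
  Job 1: p=13, C=13
  Job 2: p=13, C=26
  Job 3: p=15, C=41
Total completion time = 13 + 26 + 41 = 80

80


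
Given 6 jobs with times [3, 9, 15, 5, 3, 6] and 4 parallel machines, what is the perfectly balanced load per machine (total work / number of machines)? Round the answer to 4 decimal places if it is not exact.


Total processing time = 3 + 9 + 15 + 5 + 3 + 6 = 41
Number of machines = 4
Ideal balanced load = 41 / 4 = 10.25

10.25


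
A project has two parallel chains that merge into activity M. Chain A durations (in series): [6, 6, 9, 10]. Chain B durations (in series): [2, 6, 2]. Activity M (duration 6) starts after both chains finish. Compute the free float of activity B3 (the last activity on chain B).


ES(B3) = sum of predecessors on chain B = 8
EF(B3) = ES + duration = 8 + 2 = 10
Successor of B3 is M. ES(M) = max(sum(A), sum(B)) = max(31, 10) = 31
Free float = ES(successor) - EF(current) = 31 - 10 = 21

21


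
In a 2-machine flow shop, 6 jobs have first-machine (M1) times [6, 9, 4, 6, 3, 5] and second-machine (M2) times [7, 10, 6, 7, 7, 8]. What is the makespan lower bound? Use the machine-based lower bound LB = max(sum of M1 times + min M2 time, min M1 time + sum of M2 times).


LB1 = sum(M1 times) + min(M2 times) = 33 + 6 = 39
LB2 = min(M1 times) + sum(M2 times) = 3 + 45 = 48
Lower bound = max(LB1, LB2) = max(39, 48) = 48

48


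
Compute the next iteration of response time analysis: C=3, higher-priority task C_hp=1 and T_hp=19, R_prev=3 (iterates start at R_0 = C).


R_next = C + ceil(R_prev / T_hp) * C_hp
ceil(3 / 19) = ceil(0.1579) = 1
Interference = 1 * 1 = 1
R_next = 3 + 1 = 4

4


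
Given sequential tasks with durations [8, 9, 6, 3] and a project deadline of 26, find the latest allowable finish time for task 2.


LF(activity 2) = deadline - sum of successor durations
Successors: activities 3 through 4 with durations [6, 3]
Sum of successor durations = 9
LF = 26 - 9 = 17

17


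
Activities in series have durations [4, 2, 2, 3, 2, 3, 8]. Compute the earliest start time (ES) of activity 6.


Activity 6 starts after activities 1 through 5 complete.
Predecessor durations: [4, 2, 2, 3, 2]
ES = 4 + 2 + 2 + 3 + 2 = 13

13


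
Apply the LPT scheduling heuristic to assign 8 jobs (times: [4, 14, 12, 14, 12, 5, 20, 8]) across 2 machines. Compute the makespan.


Sort jobs in decreasing order (LPT): [20, 14, 14, 12, 12, 8, 5, 4]
Assign each job to the least loaded machine:
  Machine 1: jobs [20, 12, 8, 5], load = 45
  Machine 2: jobs [14, 14, 12, 4], load = 44
Makespan = max load = 45

45


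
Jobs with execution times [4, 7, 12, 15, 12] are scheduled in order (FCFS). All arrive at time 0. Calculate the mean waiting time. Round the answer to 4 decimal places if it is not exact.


FCFS order (as given): [4, 7, 12, 15, 12]
Waiting times:
  Job 1: wait = 0
  Job 2: wait = 4
  Job 3: wait = 11
  Job 4: wait = 23
  Job 5: wait = 38
Sum of waiting times = 76
Average waiting time = 76/5 = 15.2

15.2


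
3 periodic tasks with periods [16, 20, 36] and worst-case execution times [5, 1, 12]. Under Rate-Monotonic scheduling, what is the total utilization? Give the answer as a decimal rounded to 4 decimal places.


Compute individual utilizations (exact fractions):
  Task 1: C/T = 5/16 (approx. 0.3125)
  Task 2: C/T = 1/20 (approx. 0.05)
  Task 3: C/T = 12/36 = 1/3 (approx. 0.3333)
Total utilization U = 5/16 + 1/20 + 1/3 = 167/240
Rounded to 4 decimal places: U = 0.6958
RM (Liu & Layland) bound for 3 tasks = 0.779763; compare with U = 167/240 (approx. 0.695833)
U <= bound, so schedulable by RM sufficient condition.

0.6958


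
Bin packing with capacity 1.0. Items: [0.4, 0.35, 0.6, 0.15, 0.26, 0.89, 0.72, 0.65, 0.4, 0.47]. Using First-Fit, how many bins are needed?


Place items sequentially using First-Fit:
  Item 0.4 -> new Bin 1
  Item 0.35 -> Bin 1 (now 0.75)
  Item 0.6 -> new Bin 2
  Item 0.15 -> Bin 1 (now 0.9)
  Item 0.26 -> Bin 2 (now 0.86)
  Item 0.89 -> new Bin 3
  Item 0.72 -> new Bin 4
  Item 0.65 -> new Bin 5
  Item 0.4 -> new Bin 6
  Item 0.47 -> Bin 6 (now 0.87)
Total bins used = 6

6


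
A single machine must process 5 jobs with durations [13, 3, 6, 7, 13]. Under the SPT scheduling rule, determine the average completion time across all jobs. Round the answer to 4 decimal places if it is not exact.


Sort jobs by processing time (SPT order): [3, 6, 7, 13, 13]
Compute completion times sequentially:
  Job 1: processing = 3, completes at 3
  Job 2: processing = 6, completes at 9
  Job 3: processing = 7, completes at 16
  Job 4: processing = 13, completes at 29
  Job 5: processing = 13, completes at 42
Sum of completion times = 99
Average completion time = 99/5 = 19.8

19.8


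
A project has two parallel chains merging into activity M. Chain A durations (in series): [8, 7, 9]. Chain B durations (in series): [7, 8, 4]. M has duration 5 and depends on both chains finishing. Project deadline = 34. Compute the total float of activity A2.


Forward pass: ES(A2) = sum of predecessors on chain A = 8
EF = ES + duration = 8 + 7 = 15
Backward pass: LF(M) = deadline = 34; LS(M) = 34 - 5 = 29
LF(A2) = LS(M) - sum(successors on chain A) = 29 - 9 = 20
LS = LF - duration = 20 - 7 = 13
Total float = LS - ES = 13 - 8 = 5

5


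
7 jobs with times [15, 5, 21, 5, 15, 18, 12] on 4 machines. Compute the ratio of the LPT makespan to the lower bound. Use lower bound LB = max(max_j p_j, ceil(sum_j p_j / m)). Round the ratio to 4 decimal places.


LPT order: [21, 18, 15, 15, 12, 5, 5]
Machine loads after assignment: [21, 23, 27, 20]
LPT makespan = 27
Lower bound = max(max_job, ceil(total/4)) = max(21, 23) = 23
Ratio = 27 / 23 = 1.1739

1.1739


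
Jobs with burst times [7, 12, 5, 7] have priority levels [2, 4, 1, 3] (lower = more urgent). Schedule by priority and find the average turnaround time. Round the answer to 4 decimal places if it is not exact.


Sort by priority (ascending = highest first):
Order: [(1, 5), (2, 7), (3, 7), (4, 12)]
Completion times:
  Priority 1, burst=5, C=5
  Priority 2, burst=7, C=12
  Priority 3, burst=7, C=19
  Priority 4, burst=12, C=31
Average turnaround = 67/4 = 16.75

16.75


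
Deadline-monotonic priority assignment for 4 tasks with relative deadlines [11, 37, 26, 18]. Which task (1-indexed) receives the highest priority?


Sort tasks by relative deadline (ascending):
  Task 1: deadline = 11
  Task 4: deadline = 18
  Task 3: deadline = 26
  Task 2: deadline = 37
Priority order (highest first): [1, 4, 3, 2]
Highest priority task = 1

1


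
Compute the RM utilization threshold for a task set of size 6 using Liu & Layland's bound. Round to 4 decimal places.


Compute 2^(1/6) = 1.1224620483
Subtract 1: 1.1224620483 - 1 = 0.1224620483
Multiply by n: 6 * 0.1224620483 = 0.7347722898
Round to 4 dp: 0.7348

0.7348


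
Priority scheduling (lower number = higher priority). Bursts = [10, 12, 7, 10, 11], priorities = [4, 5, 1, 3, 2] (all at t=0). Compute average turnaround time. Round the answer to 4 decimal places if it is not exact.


Sort by priority (ascending = highest first):
Order: [(1, 7), (2, 11), (3, 10), (4, 10), (5, 12)]
Completion times:
  Priority 1, burst=7, C=7
  Priority 2, burst=11, C=18
  Priority 3, burst=10, C=28
  Priority 4, burst=10, C=38
  Priority 5, burst=12, C=50
Average turnaround = 141/5 = 28.2

28.2


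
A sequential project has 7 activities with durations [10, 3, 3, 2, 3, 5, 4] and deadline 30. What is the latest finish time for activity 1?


LF(activity 1) = deadline - sum of successor durations
Successors: activities 2 through 7 with durations [3, 3, 2, 3, 5, 4]
Sum of successor durations = 20
LF = 30 - 20 = 10

10


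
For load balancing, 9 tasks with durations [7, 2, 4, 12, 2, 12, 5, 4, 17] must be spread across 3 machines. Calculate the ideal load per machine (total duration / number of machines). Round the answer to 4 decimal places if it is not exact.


Total processing time = 7 + 2 + 4 + 12 + 2 + 12 + 5 + 4 + 17 = 65
Number of machines = 3
Ideal balanced load = 65 / 3 = 21.6667

21.6667


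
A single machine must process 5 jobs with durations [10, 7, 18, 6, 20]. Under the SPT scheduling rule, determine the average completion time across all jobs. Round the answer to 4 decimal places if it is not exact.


Sort jobs by processing time (SPT order): [6, 7, 10, 18, 20]
Compute completion times sequentially:
  Job 1: processing = 6, completes at 6
  Job 2: processing = 7, completes at 13
  Job 3: processing = 10, completes at 23
  Job 4: processing = 18, completes at 41
  Job 5: processing = 20, completes at 61
Sum of completion times = 144
Average completion time = 144/5 = 28.8

28.8


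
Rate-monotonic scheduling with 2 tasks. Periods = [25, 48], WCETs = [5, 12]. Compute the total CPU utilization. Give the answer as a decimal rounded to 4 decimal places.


Compute individual utilizations (exact fractions):
  Task 1: C/T = 5/25 = 1/5 (approx. 0.2)
  Task 2: C/T = 12/48 = 1/4 (approx. 0.25)
Total utilization U = 1/5 + 1/4 = 9/20
Rounded to 4 decimal places: U = 0.4500
RM (Liu & Layland) bound for 2 tasks = 0.828427; compare with U = 9/20 (approx. 0.450000)
U <= bound, so schedulable by RM sufficient condition.

0.4500


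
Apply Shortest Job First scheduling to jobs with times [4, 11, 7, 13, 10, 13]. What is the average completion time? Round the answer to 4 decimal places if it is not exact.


SJF order (ascending): [4, 7, 10, 11, 13, 13]
Completion times:
  Job 1: burst=4, C=4
  Job 2: burst=7, C=11
  Job 3: burst=10, C=21
  Job 4: burst=11, C=32
  Job 5: burst=13, C=45
  Job 6: burst=13, C=58
Average completion = 171/6 = 28.5

28.5


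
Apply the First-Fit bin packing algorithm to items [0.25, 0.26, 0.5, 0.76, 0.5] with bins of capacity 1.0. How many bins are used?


Place items sequentially using First-Fit:
  Item 0.25 -> new Bin 1
  Item 0.26 -> Bin 1 (now 0.51)
  Item 0.5 -> new Bin 2
  Item 0.76 -> new Bin 3
  Item 0.5 -> Bin 2 (now 1.0)
Total bins used = 3

3


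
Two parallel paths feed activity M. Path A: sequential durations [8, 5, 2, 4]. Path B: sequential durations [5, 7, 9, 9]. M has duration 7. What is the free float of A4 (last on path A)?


ES(A4) = sum of predecessors on chain A = 15
EF(A4) = ES + duration = 15 + 4 = 19
Successor of A4 is M. ES(M) = max(sum(A), sum(B)) = max(19, 30) = 30
Free float = ES(successor) - EF(current) = 30 - 19 = 11

11


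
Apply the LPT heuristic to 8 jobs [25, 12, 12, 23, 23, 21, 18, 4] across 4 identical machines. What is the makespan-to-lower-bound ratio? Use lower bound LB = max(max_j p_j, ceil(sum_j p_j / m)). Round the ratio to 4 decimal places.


LPT order: [25, 23, 23, 21, 18, 12, 12, 4]
Machine loads after assignment: [29, 35, 35, 39]
LPT makespan = 39
Lower bound = max(max_job, ceil(total/4)) = max(25, 35) = 35
Ratio = 39 / 35 = 1.1143

1.1143


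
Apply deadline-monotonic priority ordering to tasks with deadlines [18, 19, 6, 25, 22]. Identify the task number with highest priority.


Sort tasks by relative deadline (ascending):
  Task 3: deadline = 6
  Task 1: deadline = 18
  Task 2: deadline = 19
  Task 5: deadline = 22
  Task 4: deadline = 25
Priority order (highest first): [3, 1, 2, 5, 4]
Highest priority task = 3

3


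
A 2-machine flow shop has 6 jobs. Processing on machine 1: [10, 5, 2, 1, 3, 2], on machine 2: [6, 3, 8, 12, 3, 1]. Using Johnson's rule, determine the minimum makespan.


Apply Johnson's rule:
  Group 1 (a <= b): [(4, 1, 12), (3, 2, 8), (5, 3, 3)]
  Group 2 (a > b): [(1, 10, 6), (2, 5, 3), (6, 2, 1)]
Optimal job order: [4, 3, 5, 1, 2, 6]
Schedule:
  Job 4: M1 done at 1, M2 done at 13
  Job 3: M1 done at 3, M2 done at 21
  Job 5: M1 done at 6, M2 done at 24
  Job 1: M1 done at 16, M2 done at 30
  Job 2: M1 done at 21, M2 done at 33
  Job 6: M1 done at 23, M2 done at 34
Makespan = 34

34


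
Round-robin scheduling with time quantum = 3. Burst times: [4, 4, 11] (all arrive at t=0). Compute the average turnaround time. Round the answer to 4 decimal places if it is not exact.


Time quantum = 3
Execution trace:
  J1 runs 3 units, time = 3
  J2 runs 3 units, time = 6
  J3 runs 3 units, time = 9
  J1 runs 1 units, time = 10
  J2 runs 1 units, time = 11
  J3 runs 3 units, time = 14
  J3 runs 3 units, time = 17
  J3 runs 2 units, time = 19
Finish times: [10, 11, 19]
Average turnaround = 40/3 = 13.3333

13.3333


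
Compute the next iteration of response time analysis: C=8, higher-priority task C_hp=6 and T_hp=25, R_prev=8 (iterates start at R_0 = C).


R_next = C + ceil(R_prev / T_hp) * C_hp
ceil(8 / 25) = ceil(0.32) = 1
Interference = 1 * 6 = 6
R_next = 8 + 6 = 14

14


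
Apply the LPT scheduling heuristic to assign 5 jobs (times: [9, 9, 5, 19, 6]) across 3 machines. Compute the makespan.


Sort jobs in decreasing order (LPT): [19, 9, 9, 6, 5]
Assign each job to the least loaded machine:
  Machine 1: jobs [19], load = 19
  Machine 2: jobs [9, 6], load = 15
  Machine 3: jobs [9, 5], load = 14
Makespan = max load = 19

19


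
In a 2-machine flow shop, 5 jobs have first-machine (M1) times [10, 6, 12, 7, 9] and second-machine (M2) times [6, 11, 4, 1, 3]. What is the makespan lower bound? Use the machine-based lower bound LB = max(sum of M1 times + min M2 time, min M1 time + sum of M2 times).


LB1 = sum(M1 times) + min(M2 times) = 44 + 1 = 45
LB2 = min(M1 times) + sum(M2 times) = 6 + 25 = 31
Lower bound = max(LB1, LB2) = max(45, 31) = 45

45


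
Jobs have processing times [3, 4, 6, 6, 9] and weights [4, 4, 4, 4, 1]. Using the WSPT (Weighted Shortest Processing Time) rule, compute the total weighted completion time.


Compute p/w ratios and sort ascending (WSPT): [(3, 4), (4, 4), (6, 4), (6, 4), (9, 1)]
Compute weighted completion times:
  Job (p=3,w=4): C=3, w*C=4*3=12
  Job (p=4,w=4): C=7, w*C=4*7=28
  Job (p=6,w=4): C=13, w*C=4*13=52
  Job (p=6,w=4): C=19, w*C=4*19=76
  Job (p=9,w=1): C=28, w*C=1*28=28
Total weighted completion time = 196

196


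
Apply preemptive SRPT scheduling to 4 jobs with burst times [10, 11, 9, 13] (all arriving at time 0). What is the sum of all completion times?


Since all jobs arrive at t=0, SRPT equals SPT ordering.
SPT order: [9, 10, 11, 13]
Completion times:
  Job 1: p=9, C=9
  Job 2: p=10, C=19
  Job 3: p=11, C=30
  Job 4: p=13, C=43
Total completion time = 9 + 19 + 30 + 43 = 101

101


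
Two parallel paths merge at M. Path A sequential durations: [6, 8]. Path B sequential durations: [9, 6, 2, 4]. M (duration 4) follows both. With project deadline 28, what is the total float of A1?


Forward pass: ES(A1) = sum of predecessors on chain A = 0
EF = ES + duration = 0 + 6 = 6
Backward pass: LF(M) = deadline = 28; LS(M) = 28 - 4 = 24
LF(A1) = LS(M) - sum(successors on chain A) = 24 - 8 = 16
LS = LF - duration = 16 - 6 = 10
Total float = LS - ES = 10 - 0 = 10

10


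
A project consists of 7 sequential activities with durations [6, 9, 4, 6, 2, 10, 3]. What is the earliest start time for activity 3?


Activity 3 starts after activities 1 through 2 complete.
Predecessor durations: [6, 9]
ES = 6 + 9 = 15

15


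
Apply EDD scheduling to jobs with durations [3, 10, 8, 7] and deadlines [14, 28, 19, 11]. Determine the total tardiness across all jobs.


Sort by due date (EDD order): [(7, 11), (3, 14), (8, 19), (10, 28)]
Compute completion times and tardiness:
  Job 1: p=7, d=11, C=7, tardiness=max(0,7-11)=0
  Job 2: p=3, d=14, C=10, tardiness=max(0,10-14)=0
  Job 3: p=8, d=19, C=18, tardiness=max(0,18-19)=0
  Job 4: p=10, d=28, C=28, tardiness=max(0,28-28)=0
Total tardiness = 0

0


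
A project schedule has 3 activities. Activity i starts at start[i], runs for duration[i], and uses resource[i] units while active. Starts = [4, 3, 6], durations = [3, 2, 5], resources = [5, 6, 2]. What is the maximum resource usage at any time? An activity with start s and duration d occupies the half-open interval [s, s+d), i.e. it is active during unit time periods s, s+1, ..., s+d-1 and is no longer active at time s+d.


Each activity i is active on [start_i, start_i + duration_i).
Compute total resource usage per time slot:
  t=0: active resources = [], total = 0
  t=1: active resources = [], total = 0
  t=2: active resources = [], total = 0
  t=3: active resources = [6], total = 6
  t=4: active resources = [5, 6], total = 11
  t=5: active resources = [5], total = 5
  t=6: active resources = [5, 2], total = 7
  t=7: active resources = [2], total = 2
  t=8: active resources = [2], total = 2
  t=9: active resources = [2], total = 2
  t=10: active resources = [2], total = 2
Peak resource demand = 11

11


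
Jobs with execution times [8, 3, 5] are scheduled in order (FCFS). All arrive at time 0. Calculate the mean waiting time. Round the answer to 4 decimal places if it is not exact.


FCFS order (as given): [8, 3, 5]
Waiting times:
  Job 1: wait = 0
  Job 2: wait = 8
  Job 3: wait = 11
Sum of waiting times = 19
Average waiting time = 19/3 = 6.3333

6.3333


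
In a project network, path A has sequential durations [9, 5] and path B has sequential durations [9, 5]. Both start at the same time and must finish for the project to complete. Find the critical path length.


Path A total = 9 + 5 = 14
Path B total = 9 + 5 = 14
Critical path = longest path = max(14, 14) = 14

14


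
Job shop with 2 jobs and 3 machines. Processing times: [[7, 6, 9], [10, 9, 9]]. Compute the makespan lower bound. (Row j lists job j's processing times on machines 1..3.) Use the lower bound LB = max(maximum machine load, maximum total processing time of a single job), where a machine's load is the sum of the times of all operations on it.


Machine loads:
  Machine 1: 7 + 10 = 17
  Machine 2: 6 + 9 = 15
  Machine 3: 9 + 9 = 18
Max machine load = 18
Job totals:
  Job 1: 22
  Job 2: 28
Max job total = 28
Lower bound = max(18, 28) = 28

28


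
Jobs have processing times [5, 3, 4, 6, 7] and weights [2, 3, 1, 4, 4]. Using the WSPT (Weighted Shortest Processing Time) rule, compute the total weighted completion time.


Compute p/w ratios and sort ascending (WSPT): [(3, 3), (6, 4), (7, 4), (5, 2), (4, 1)]
Compute weighted completion times:
  Job (p=3,w=3): C=3, w*C=3*3=9
  Job (p=6,w=4): C=9, w*C=4*9=36
  Job (p=7,w=4): C=16, w*C=4*16=64
  Job (p=5,w=2): C=21, w*C=2*21=42
  Job (p=4,w=1): C=25, w*C=1*25=25
Total weighted completion time = 176

176


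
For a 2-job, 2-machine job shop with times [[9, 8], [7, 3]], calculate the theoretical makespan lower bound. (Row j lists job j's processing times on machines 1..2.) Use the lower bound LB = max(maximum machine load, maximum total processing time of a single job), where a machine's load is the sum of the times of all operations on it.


Machine loads:
  Machine 1: 9 + 7 = 16
  Machine 2: 8 + 3 = 11
Max machine load = 16
Job totals:
  Job 1: 17
  Job 2: 10
Max job total = 17
Lower bound = max(16, 17) = 17

17


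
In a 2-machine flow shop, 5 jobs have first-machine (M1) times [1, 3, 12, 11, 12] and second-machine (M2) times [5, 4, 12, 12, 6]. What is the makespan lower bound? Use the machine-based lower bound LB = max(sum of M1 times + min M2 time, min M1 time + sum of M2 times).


LB1 = sum(M1 times) + min(M2 times) = 39 + 4 = 43
LB2 = min(M1 times) + sum(M2 times) = 1 + 39 = 40
Lower bound = max(LB1, LB2) = max(43, 40) = 43

43


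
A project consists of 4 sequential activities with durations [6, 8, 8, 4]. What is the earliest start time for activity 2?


Activity 2 starts after activities 1 through 1 complete.
Predecessor durations: [6]
ES = 6 = 6

6


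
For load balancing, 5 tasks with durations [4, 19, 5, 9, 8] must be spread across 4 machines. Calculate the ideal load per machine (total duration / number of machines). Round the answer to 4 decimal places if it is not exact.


Total processing time = 4 + 19 + 5 + 9 + 8 = 45
Number of machines = 4
Ideal balanced load = 45 / 4 = 11.25

11.25


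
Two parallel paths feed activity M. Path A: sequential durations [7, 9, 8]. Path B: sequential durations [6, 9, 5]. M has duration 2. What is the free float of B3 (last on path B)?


ES(B3) = sum of predecessors on chain B = 15
EF(B3) = ES + duration = 15 + 5 = 20
Successor of B3 is M. ES(M) = max(sum(A), sum(B)) = max(24, 20) = 24
Free float = ES(successor) - EF(current) = 24 - 20 = 4

4


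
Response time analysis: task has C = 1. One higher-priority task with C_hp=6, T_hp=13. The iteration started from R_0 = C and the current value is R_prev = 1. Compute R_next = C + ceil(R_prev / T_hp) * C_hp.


R_next = C + ceil(R_prev / T_hp) * C_hp
ceil(1 / 13) = ceil(0.0769) = 1
Interference = 1 * 6 = 6
R_next = 1 + 6 = 7

7


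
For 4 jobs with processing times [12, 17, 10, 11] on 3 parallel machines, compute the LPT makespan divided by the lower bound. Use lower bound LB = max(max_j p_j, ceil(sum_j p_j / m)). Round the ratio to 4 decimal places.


LPT order: [17, 12, 11, 10]
Machine loads after assignment: [17, 12, 21]
LPT makespan = 21
Lower bound = max(max_job, ceil(total/3)) = max(17, 17) = 17
Ratio = 21 / 17 = 1.2353

1.2353
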